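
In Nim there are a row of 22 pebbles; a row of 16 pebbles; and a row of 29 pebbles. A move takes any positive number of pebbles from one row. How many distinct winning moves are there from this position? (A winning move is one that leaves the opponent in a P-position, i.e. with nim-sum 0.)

Bitwise XOR of the heap sizes:
  10110  (22)
  10000  (16)
  11101  (29)
  -----
  11011  (27)
The overall nim-sum is X = 27. A row of size p has a winning move iff p XOR X < p (reduce it to p XOR X).
  22: 22 XOR 27 = 13 < 22 — winning move (to 13).
  16: 16 XOR 27 = 11 < 16 — winning move (to 11).
  29: 29 XOR 27 = 6 < 29 — winning move (to 6).
That gives 3 winning moves.

3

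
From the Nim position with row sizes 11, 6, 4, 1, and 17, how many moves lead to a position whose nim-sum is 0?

1

Compute the nim-sum pairwise:
11 ^ 6 = 13
13 ^ 4 = 9
9 ^ 1 = 8
8 ^ 17 = 25
The overall nim-sum is X = 25. A row of size p has a winning move iff p XOR X < p (reduce it to p XOR X).
  11: 11 XOR 25 = 18 ≥ 11 — no move.
  6: 6 XOR 25 = 31 ≥ 6 — no move.
  4: 4 XOR 25 = 29 ≥ 4 — no move.
  1: 1 XOR 25 = 24 ≥ 1 — no move.
  17: 17 XOR 25 = 8 < 17 — winning move (to 8).
That gives 1 winning move.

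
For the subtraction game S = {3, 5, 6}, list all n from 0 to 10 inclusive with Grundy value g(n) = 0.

0, 1, 2, 9, 10

Compute g(0), g(1), … for moves {3, 5, 6}:
k:     0  1  2  3  4  5  6  7  8  9 10
g(k):  0  0  0  1  1  1  2  2  2  0  0
The P-positions (g = 0) in 0..10 are 0, 1, 2, 9, 10.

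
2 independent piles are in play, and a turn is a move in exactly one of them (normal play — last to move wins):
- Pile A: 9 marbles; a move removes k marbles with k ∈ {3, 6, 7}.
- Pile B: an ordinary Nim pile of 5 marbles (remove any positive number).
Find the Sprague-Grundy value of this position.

Build the Grundy sequence for pile A with g(k) = mex{g(k−s) : s ∈ {3, 6, 7}, s ≤ k}:
g(0) = mex{} = 0
g(1) = mex{} = 0
g(2) = mex{} = 0
g(3) = mex{0} = 1
g(4) = mex{0} = 1
g(5) = mex{0} = 1
g(6) = mex{0,1} = 2
g(7) = mex{0,1} = 2
g(8) = mex{0,1} = 2
g(9) = mex{0,1,2} = 3
So g(9) = 3.
Pile B is a plain Nim pile of size 5, so its Grundy value is 5.
The value of a disjunctive sum is the nim-sum of the parts.
Combined value = 3 XOR 5 = 6.

6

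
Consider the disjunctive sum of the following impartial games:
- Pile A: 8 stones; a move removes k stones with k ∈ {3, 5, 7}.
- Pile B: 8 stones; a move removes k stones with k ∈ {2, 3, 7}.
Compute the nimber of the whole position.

3

Build the Grundy sequence for pile A with g(k) = mex{g(k−s) : s ∈ {3, 5, 7}, s ≤ k}:
k:     0  1  2  3  4  5  6  7  8
g(k):  0  0  0  1  1  1  2  2  2
So g(8) = 2.
For pile B, compute g(0), g(1), … with moves {2, 3, 7}:
k:     0  1  2  3  4  5  6  7  8
g(k):  0  0  1  1  2  0  0  1  1
So g(8) = 1.
By the Sprague-Grundy theorem, the Grundy value of a sum of independent games is the XOR of the component values.
Combined value = 2 XOR 1 = 3.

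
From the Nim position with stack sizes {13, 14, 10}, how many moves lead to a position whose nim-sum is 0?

3

Compute the nim-sum pairwise:
13 XOR 14 = 3
3 XOR 10 = 9
The overall nim-sum is X = 9. A stack of size p has a winning move iff p XOR X < p (reduce it to p XOR X).
  13: 13 XOR 9 = 4 < 13 — winning move (to 4).
  14: 14 XOR 9 = 7 < 14 — winning move (to 7).
  10: 10 XOR 9 = 3 < 10 — winning move (to 3).
That gives 3 winning moves.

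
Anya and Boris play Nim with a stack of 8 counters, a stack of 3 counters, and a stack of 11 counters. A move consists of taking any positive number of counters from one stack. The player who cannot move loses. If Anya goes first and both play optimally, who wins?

Compute the nim-sum pairwise:
8 XOR 3 = 11
11 XOR 11 = 0
The nim-sum is 0, so this is a P-position: the player to move is in a losing position under optimal play; Anya is about to move from it and so loses — Boris wins.

Boris wins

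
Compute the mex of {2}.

0 is not in the set, so the mex is 0.

0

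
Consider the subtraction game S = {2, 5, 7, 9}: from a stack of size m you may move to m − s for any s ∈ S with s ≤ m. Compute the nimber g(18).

1

Compute g(0), g(1), … for moves {2, 5, 7, 9}:
k:     0  1  2  3  4  5  6  7  8  9 10 11 12 13 14 15 16 17 18
g(k):  0  0  1  1  0  2  1  3  2  2  3  3  0  4  1  0  0  1  1
So g(18) = 1.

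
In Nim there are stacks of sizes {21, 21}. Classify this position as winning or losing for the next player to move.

In binary:
  10101  (21)
  10101  (21)
  -----
  00000  (0)
The nim-sum is 0, so this is a P-position: the player to move is in a losing position under optimal play.

Losing position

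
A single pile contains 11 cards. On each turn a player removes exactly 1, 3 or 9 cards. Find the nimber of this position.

Build the Grundy sequence with g(k) = mex{g(k−s) : s ∈ {1, 3, 9}, s ≤ k}:
g(0) = mex{} = 0
g(1) = mex{0} = 1
g(2) = mex{1} = 0
g(3) = mex{0} = 1
g(4) = mex{1} = 0
g(5) = mex{0} = 1
g(6) = mex{1} = 0
g(7) = mex{0} = 1
g(8) = mex{1} = 0
g(9) = mex{0} = 1
g(10) = mex{1} = 0
g(11) = mex{0} = 1
So g(11) = 1.

1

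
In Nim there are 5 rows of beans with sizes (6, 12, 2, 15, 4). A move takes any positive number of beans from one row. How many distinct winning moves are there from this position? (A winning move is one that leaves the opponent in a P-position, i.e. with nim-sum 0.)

Compute the nim-sum pairwise:
6 XOR 12 = 10
10 XOR 2 = 8
8 XOR 15 = 7
7 XOR 4 = 3
The overall nim-sum is X = 3. A row of size p has a winning move iff p XOR X < p (reduce it to p XOR X).
  6: 6 XOR 3 = 5 < 6 — winning move (to 5).
  12: 12 XOR 3 = 15 ≥ 12 — no move.
  2: 2 XOR 3 = 1 < 2 — winning move (to 1).
  15: 15 XOR 3 = 12 < 15 — winning move (to 12).
  4: 4 XOR 3 = 7 ≥ 4 — no move.
That gives 3 winning moves.

3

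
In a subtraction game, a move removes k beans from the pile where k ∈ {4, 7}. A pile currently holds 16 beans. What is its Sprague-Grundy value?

1

Compute g(0), g(1), … for moves {4, 7}:
k:     0  1  2  3  4  5  6  7  8  9 10 11 12 13 14 15 16
g(k):  0  0  0  0  1  1  1  1  2  2  2  0  0  0  0  1  1
So g(16) = 1.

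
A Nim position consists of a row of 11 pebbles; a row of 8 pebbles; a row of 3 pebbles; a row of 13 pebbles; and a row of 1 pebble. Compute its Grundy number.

Nim-sum: 11 XOR 8 XOR 3 XOR 13 XOR 1 = 12.

12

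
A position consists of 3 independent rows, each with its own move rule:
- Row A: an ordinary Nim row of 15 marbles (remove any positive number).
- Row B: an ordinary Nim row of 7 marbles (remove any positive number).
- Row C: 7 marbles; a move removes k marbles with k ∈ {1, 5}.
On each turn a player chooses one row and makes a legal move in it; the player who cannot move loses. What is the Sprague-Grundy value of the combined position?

9

Row A is a plain Nim row of size 15, so its Grundy value is 15.
Row B is a plain Nim row of size 7, so its Grundy value is 7.
Grundy values for row C (subtraction set {1, 5}):
g(0) = mex{} = 0
g(1) = mex{0} = 1
g(2) = mex{1} = 0
g(3) = mex{0} = 1
g(4) = mex{1} = 0
g(5) = mex{0} = 1
g(6) = mex{1} = 0
g(7) = mex{0} = 1
So g(7) = 1.
The value of a disjunctive sum is the nim-sum of the parts.
Combined value = 15 XOR 7 XOR 1 = 9.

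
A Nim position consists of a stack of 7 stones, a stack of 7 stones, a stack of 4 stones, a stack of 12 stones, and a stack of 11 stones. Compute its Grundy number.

Write each in binary and XOR column by column:
  0111  (7)
  0111  (7)
  0100  (4)
  1100  (12)
  1011  (11)
  ----
  0011  (3)

3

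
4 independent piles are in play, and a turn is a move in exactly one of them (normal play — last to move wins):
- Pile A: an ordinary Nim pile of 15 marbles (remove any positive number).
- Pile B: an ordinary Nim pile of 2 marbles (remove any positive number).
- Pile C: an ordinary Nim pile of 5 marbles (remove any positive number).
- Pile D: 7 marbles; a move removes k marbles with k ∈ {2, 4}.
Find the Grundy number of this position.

8

Pile A is a plain Nim pile of size 15, so its Grundy value is 15.
Pile B is a plain Nim pile of size 2, so its Grundy value is 2.
Pile C is a plain Nim pile of size 5, so its Grundy value is 5.
For pile D, compute g(0), g(1), … with moves {2, 4}:
g(0) = mex{} = 0
g(1) = mex{} = 0
g(2) = mex{0} = 1
g(3) = mex{0} = 1
g(4) = mex{0,1} = 2
g(5) = mex{0,1} = 2
g(6) = mex{1,2} = 0
g(7) = mex{1,2} = 0
So g(7) = 0.
The value of a disjunctive sum is the nim-sum of the parts.
Combined value = 15 ⊕ 2 ⊕ 5 ⊕ 0 = 8.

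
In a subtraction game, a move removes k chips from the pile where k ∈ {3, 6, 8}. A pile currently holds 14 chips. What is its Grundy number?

Build the Grundy sequence with g(k) = mex{g(k−s) : s ∈ {3, 6, 8}, s ≤ k}:
g(0) = mex{} = 0
g(1) = mex{} = 0
g(2) = mex{} = 0
g(3) = mex{0} = 1
g(4) = mex{0} = 1
g(5) = mex{0} = 1
g(6) = mex{0,1} = 2
g(7) = mex{0,1} = 2
g(8) = mex{0,1} = 2
g(9) = mex{0,1,2} = 3
g(10) = mex{0,1,2} = 3
g(11) = mex{1,2} = 0
g(12) = mex{1,2,3} = 0
g(13) = mex{1,2,3} = 0
g(14) = mex{0,2} = 1
So g(14) = 1.

1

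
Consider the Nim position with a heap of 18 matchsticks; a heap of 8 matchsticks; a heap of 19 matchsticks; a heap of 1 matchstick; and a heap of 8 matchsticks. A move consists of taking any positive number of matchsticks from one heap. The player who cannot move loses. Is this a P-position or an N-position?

P-position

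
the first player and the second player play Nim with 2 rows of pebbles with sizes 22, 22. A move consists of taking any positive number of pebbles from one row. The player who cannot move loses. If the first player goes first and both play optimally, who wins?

In binary:
  10110  (22)
  10110  (22)
  -----
  00000  (0)
The nim-sum is 0, so this is a P-position: the player to move is in a losing position under optimal play; the first player is about to move from it and so loses — the second player wins.

the second player wins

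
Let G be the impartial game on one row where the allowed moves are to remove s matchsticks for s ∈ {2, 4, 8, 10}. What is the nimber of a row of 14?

Compute g(0), g(1), … for moves {2, 4, 8, 10}:
g(0) = mex{} = 0
g(1) = mex{} = 0
g(2) = mex{0} = 1
g(3) = mex{0} = 1
g(4) = mex{0,1} = 2
g(5) = mex{0,1} = 2
g(6) = mex{1,2} = 0
g(7) = mex{1,2} = 0
g(8) = mex{0,2} = 1
g(9) = mex{0,2} = 1
g(10) = mex{0,1} = 2
g(11) = mex{0,1} = 2
g(12) = mex{1,2} = 0
g(13) = mex{1,2} = 0
g(14) = mex{0,2} = 1
So g(14) = 1.

1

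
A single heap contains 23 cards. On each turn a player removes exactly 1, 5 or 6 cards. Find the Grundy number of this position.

1

Grundy values for subtraction set {1, 5, 6}:
k:     0  1  2  3  4  5  6  7  8  9 10 11 12 13 14 15 16 17 18 19 20 21 22 23
g(k):  0  1  0  1  0  1  2  3  2  3  2  0  1  0  1  0  1  2  3  2  3  2  0  1
So g(23) = 1.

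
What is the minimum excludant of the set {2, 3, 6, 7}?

0 is not in the set, so the mex is 0.

0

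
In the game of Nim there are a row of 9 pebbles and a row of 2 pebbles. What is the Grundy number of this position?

11

Nim-sum: 9 ^ 2 = 11.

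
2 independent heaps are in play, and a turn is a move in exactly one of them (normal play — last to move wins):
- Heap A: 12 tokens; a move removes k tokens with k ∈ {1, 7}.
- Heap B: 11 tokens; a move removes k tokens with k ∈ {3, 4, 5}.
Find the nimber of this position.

Grundy values for heap A (subtraction set {1, 7}):
g(0) = mex{} = 0
g(1) = mex{0} = 1
g(2) = mex{1} = 0
g(3) = mex{0} = 1
g(4) = mex{1} = 0
g(5) = mex{0} = 1
g(6) = mex{1} = 0
g(7) = mex{0} = 1
g(8) = mex{1} = 0
g(9) = mex{0} = 1
g(10) = mex{1} = 0
g(11) = mex{0} = 1
g(12) = mex{1} = 0
So g(12) = 0.
For heap B, compute g(0), g(1), … with moves {3, 4, 5}:
g(0) = mex{} = 0
g(1) = mex{} = 0
g(2) = mex{} = 0
g(3) = mex{0} = 1
g(4) = mex{0} = 1
g(5) = mex{0} = 1
g(6) = mex{0,1} = 2
g(7) = mex{0,1} = 2
g(8) = mex{1} = 0
g(9) = mex{1,2} = 0
g(10) = mex{1,2} = 0
g(11) = mex{0,2} = 1
So g(11) = 1.
By the Sprague-Grundy theorem, the Grundy value of a sum of independent games is the XOR of the component values.
Combined value = 0 XOR 1 = 1.

1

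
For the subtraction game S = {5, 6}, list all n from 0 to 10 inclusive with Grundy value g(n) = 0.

0, 1, 2, 3, 4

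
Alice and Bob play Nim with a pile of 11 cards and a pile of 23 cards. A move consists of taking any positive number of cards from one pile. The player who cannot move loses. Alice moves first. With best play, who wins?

Nim-sum: 11 XOR 23 = 28.
The nim-sum is 28 ≠ 0, so this is an N-position: the player to move can win; Alice has a winning move.

Alice wins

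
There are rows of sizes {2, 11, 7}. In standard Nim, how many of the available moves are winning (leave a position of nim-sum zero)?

Compute the nim-sum pairwise:
2 ^ 11 = 9
9 ^ 7 = 14
The overall nim-sum is X = 14. A row of size p has a winning move iff p XOR X < p (reduce it to p XOR X).
  2: 2 XOR 14 = 12 ≥ 2 — no move.
  11: 11 XOR 14 = 5 < 11 — winning move (to 5).
  7: 7 XOR 14 = 9 ≥ 7 — no move.
That gives 1 winning move.

1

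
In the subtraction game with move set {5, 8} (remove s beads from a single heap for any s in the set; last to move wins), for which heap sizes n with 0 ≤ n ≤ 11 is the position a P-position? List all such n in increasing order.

0, 1, 2, 3, 4

Compute g(0), g(1), … for moves {5, 8}:
k:     0  1  2  3  4  5  6  7  8  9 10 11
g(k):  0  0  0  0  0  1  1  1  1  1  2  2
The P-positions (g = 0) in 0..11 are 0, 1, 2, 3, 4.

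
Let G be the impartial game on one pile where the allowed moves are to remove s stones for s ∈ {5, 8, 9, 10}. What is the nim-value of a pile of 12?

Compute g(0), g(1), … for moves {5, 8, 9, 10}:
k:     0  1  2  3  4  5  6  7  8  9 10 11 12
g(k):  0  0  0  0  0  1  1  1  1  1  2  2  2
So g(12) = 2.

2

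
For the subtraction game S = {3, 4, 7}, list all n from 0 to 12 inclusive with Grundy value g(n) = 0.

0, 1, 2, 10, 11, 12

Compute g(0), g(1), … for moves {3, 4, 7}:
k:     0  1  2  3  4  5  6  7  8  9 10 11 12
g(k):  0  0  0  1  1  1  2  2  2  3  0  0  0
The P-positions (g = 0) in 0..12 are 0, 1, 2, 10, 11, 12.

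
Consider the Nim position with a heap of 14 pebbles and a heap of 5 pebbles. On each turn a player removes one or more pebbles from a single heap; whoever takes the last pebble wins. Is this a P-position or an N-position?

N-position

Compute the nim-sum pairwise:
14 ⊕ 5 = 11
The nim-sum is 11 ≠ 0, so this is an N-position: the player to move can win.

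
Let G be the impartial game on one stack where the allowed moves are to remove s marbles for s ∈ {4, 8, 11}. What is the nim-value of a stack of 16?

Build the Grundy sequence with g(k) = mex{g(k−s) : s ∈ {4, 8, 11}, s ≤ k}:
k:     0  1  2  3  4  5  6  7  8  9 10 11 12 13 14 15 16
g(k):  0  0  0  0  1  1  1  1  2  2  2  2  3  3  3  0  0
So g(16) = 0.

0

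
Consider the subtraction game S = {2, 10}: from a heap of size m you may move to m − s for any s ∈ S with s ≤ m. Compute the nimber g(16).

0

Build the Grundy sequence with g(k) = mex{g(k−s) : s ∈ {2, 10}, s ≤ k}:
k:     0  1  2  3  4  5  6  7  8  9 10 11 12 13 14 15 16
g(k):  0  0  1  1  0  0  1  1  0  0  1  1  0  0  1  1  0
So g(16) = 0.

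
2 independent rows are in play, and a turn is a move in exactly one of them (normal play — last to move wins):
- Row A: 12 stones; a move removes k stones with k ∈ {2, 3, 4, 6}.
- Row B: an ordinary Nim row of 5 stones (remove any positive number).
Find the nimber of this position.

7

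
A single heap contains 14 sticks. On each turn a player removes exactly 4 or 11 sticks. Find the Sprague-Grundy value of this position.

1

Compute g(0), g(1), … for moves {4, 11}:
g(0) = mex{} = 0
g(1) = mex{} = 0
g(2) = mex{} = 0
g(3) = mex{} = 0
g(4) = mex{0} = 1
g(5) = mex{0} = 1
g(6) = mex{0} = 1
g(7) = mex{0} = 1
g(8) = mex{1} = 0
g(9) = mex{1} = 0
g(10) = mex{1} = 0
g(11) = mex{0,1} = 2
g(12) = mex{0} = 1
g(13) = mex{0} = 1
g(14) = mex{0} = 1
So g(14) = 1.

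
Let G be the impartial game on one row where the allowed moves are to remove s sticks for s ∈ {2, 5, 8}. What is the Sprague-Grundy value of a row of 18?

2

Build the Grundy sequence with g(k) = mex{g(k−s) : s ∈ {2, 5, 8}, s ≤ k}:
k:     0  1  2  3  4  5  6  7  8  9 10 11 12 13 14 15 16 17 18
g(k):  0  0  1  1  0  2  1  0  2  1  0  0  1  1  0  2  1  0  2
So g(18) = 2.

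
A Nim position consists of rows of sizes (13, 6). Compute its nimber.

11

Write each in binary and XOR column by column:
  1101  (13)
  0110  (6)
  ----
  1011  (11)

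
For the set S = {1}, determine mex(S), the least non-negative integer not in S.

0

0 is not in the set, so the mex is 0.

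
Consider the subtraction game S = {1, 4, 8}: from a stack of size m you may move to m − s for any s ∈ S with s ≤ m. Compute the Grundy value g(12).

Build the Grundy sequence with g(k) = mex{g(k−s) : s ∈ {1, 4, 8}, s ≤ k}:
k:     0  1  2  3  4  5  6  7  8  9 10 11 12
g(k):  0  1  0  1  2  0  1  0  1  2  3  2  0
So g(12) = 0.

0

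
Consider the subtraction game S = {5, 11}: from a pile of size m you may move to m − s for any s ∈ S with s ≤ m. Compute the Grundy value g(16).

Grundy values for subtraction set {5, 11}:
k:     0  1  2  3  4  5  6  7  8  9 10 11 12 13 14 15 16
g(k):  0  0  0  0  0  1  1  1  1  1  0  2  2  2  2  1  0
So g(16) = 0.

0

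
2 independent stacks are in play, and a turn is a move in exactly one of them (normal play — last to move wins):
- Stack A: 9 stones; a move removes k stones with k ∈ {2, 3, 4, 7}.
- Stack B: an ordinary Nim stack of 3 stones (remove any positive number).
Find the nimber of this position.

7

For stack A, compute g(0), g(1), … with moves {2, 3, 4, 7}:
g(0) = mex{} = 0
g(1) = mex{} = 0
g(2) = mex{0} = 1
g(3) = mex{0} = 1
g(4) = mex{0,1} = 2
g(5) = mex{0,1} = 2
g(6) = mex{1,2} = 0
g(7) = mex{0,1,2} = 3
g(8) = mex{0,2} = 1
g(9) = mex{0,1,2,3} = 4
So g(9) = 4.
Stack B is a plain Nim stack of size 3, so its Grundy value is 3.
The value of a disjunctive sum is the nim-sum of the parts.
Combined value = 4 ⊕ 3 = 7.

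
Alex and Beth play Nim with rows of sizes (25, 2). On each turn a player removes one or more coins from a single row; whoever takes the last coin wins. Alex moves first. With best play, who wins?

Compute the nim-sum pairwise:
25 ⊕ 2 = 27
The nim-sum is 27 ≠ 0, so this is an N-position: the player to move can win; Alex has a winning move.

Alex wins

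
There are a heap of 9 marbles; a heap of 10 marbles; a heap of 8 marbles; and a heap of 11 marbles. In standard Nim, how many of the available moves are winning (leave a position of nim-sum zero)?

0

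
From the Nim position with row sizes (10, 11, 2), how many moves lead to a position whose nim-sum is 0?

3

Write each in binary and XOR column by column:
  1010  (10)
  1011  (11)
  0010  (2)
  ----
  0011  (3)
The overall nim-sum is X = 3. A row of size p has a winning move iff p XOR X < p (reduce it to p XOR X).
  10: 10 XOR 3 = 9 < 10 — winning move (to 9).
  11: 11 XOR 3 = 8 < 11 — winning move (to 8).
  2: 2 XOR 3 = 1 < 2 — winning move (to 1).
That gives 3 winning moves.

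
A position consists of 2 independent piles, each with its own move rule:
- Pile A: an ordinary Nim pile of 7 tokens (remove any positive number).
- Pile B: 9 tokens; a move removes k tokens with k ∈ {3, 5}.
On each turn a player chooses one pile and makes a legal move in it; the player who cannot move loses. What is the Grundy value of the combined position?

7

Pile A is a plain Nim pile of size 7, so its Grundy value is 7.
Grundy values for pile B (subtraction set {3, 5}):
g(0) = mex{} = 0
g(1) = mex{} = 0
g(2) = mex{} = 0
g(3) = mex{0} = 1
g(4) = mex{0} = 1
g(5) = mex{0} = 1
g(6) = mex{0,1} = 2
g(7) = mex{0,1} = 2
g(8) = mex{1} = 0
g(9) = mex{1,2} = 0
So g(9) = 0.
By the Sprague-Grundy theorem, the Grundy value of a sum of independent games is the XOR of the component values.
Combined value = 7 ⊕ 0 = 7.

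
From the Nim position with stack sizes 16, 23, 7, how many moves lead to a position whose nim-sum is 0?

Compute the nim-sum pairwise:
16 ⊕ 23 = 7
7 ⊕ 7 = 0
The nim-sum is already 0, so every move leaves a nonzero nim-sum — there are no winning moves.

0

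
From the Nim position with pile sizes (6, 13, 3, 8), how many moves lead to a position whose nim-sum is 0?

0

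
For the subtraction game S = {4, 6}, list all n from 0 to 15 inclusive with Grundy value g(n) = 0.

0, 1, 2, 3, 10, 11, 12, 13

Grundy values for subtraction set {4, 6}:
k:     0  1  2  3  4  5  6  7  8  9 10 11 12 13 14 15
g(k):  0  0  0  0  1  1  1  1  2  2  0  0  0  0  1  1
The P-positions (g = 0) in 0..15 are 0, 1, 2, 3, 10, 11, 12, 13.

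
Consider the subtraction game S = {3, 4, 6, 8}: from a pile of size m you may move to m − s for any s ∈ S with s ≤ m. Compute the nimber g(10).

Compute g(0), g(1), … for moves {3, 4, 6, 8}:
k:     0  1  2  3  4  5  6  7  8  9 10
g(k):  0  0  0  1  1  1  2  2  2  3  3
So g(10) = 3.

3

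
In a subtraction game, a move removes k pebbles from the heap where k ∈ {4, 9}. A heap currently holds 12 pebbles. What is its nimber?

1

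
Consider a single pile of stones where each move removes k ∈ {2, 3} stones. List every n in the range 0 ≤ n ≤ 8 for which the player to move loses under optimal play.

Grundy values for subtraction set {2, 3}:
g(0) = mex{} = 0
g(1) = mex{} = 0
g(2) = mex{0} = 1
g(3) = mex{0} = 1
g(4) = mex{0,1} = 2
g(5) = mex{1} = 0
g(6) = mex{1,2} = 0
g(7) = mex{0,2} = 1
g(8) = mex{0} = 1
The P-positions (g = 0) in 0..8 are 0, 1, 5, 6.

0, 1, 5, 6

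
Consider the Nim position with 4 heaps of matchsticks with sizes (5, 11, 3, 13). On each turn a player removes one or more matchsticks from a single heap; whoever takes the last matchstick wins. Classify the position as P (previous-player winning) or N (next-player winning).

P-position

Compute the nim-sum pairwise:
5 ⊕ 11 = 14
14 ⊕ 3 = 13
13 ⊕ 13 = 0
The nim-sum is 0, so this is a P-position: the player to move is in a losing position under optimal play.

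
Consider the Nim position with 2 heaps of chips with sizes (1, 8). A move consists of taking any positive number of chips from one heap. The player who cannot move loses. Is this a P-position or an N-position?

N-position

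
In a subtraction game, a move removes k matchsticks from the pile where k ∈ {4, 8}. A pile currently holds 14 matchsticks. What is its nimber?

Grundy values for subtraction set {4, 8}:
g(0) = mex{} = 0
g(1) = mex{} = 0
g(2) = mex{} = 0
g(3) = mex{} = 0
g(4) = mex{0} = 1
g(5) = mex{0} = 1
g(6) = mex{0} = 1
g(7) = mex{0} = 1
g(8) = mex{0,1} = 2
g(9) = mex{0,1} = 2
g(10) = mex{0,1} = 2
g(11) = mex{0,1} = 2
g(12) = mex{1,2} = 0
g(13) = mex{1,2} = 0
g(14) = mex{1,2} = 0
So g(14) = 0.

0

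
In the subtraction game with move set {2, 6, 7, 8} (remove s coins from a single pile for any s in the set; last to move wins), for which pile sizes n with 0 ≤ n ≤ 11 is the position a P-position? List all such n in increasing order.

0, 1, 4, 5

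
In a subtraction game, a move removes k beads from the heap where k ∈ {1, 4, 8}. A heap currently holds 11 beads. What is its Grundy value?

2

Compute g(0), g(1), … for moves {1, 4, 8}:
g(0) = mex{} = 0
g(1) = mex{0} = 1
g(2) = mex{1} = 0
g(3) = mex{0} = 1
g(4) = mex{0,1} = 2
g(5) = mex{1,2} = 0
g(6) = mex{0} = 1
g(7) = mex{1} = 0
g(8) = mex{0,2} = 1
g(9) = mex{0,1} = 2
g(10) = mex{0,1,2} = 3
g(11) = mex{0,1,3} = 2
So g(11) = 2.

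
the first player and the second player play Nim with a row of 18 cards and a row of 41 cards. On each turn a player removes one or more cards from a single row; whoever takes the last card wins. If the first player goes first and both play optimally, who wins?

Write each in binary and XOR column by column:
  010010  (18)
  101001  (41)
  ------
  111011  (59)
The nim-sum is 59 ≠ 0, so this is an N-position: the player to move can win; the first player has a winning move.

the first player wins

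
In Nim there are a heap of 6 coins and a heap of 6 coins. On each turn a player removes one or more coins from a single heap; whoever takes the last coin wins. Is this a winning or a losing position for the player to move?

In binary:
  110  (6)
  110  (6)
  ---
  000  (0)
The nim-sum is 0, so this is a P-position: the player to move is in a losing position under optimal play.

Losing position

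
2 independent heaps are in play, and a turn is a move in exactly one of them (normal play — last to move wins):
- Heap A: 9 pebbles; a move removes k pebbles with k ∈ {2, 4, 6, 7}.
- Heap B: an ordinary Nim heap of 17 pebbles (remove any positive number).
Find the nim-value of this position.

17

Build the Grundy sequence for heap A with g(k) = mex{g(k−s) : s ∈ {2, 4, 6, 7}, s ≤ k}:
g(0) = mex{} = 0
g(1) = mex{} = 0
g(2) = mex{0} = 1
g(3) = mex{0} = 1
g(4) = mex{0,1} = 2
g(5) = mex{0,1} = 2
g(6) = mex{0,1,2} = 3
g(7) = mex{0,1,2} = 3
g(8) = mex{0,1,2,3} = 4
g(9) = mex{1,2,3} = 0
So g(9) = 0.
Heap B is a plain Nim heap of size 17, so its Grundy value is 17.
By the Sprague-Grundy theorem, the Grundy value of a sum of independent games is the XOR of the component values.
Combined value = 0 ⊕ 17 = 17.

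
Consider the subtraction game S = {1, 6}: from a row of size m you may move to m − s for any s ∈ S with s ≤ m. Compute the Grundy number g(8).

1

Build the Grundy sequence with g(k) = mex{g(k−s) : s ∈ {1, 6}, s ≤ k}:
k:     0  1  2  3  4  5  6  7  8
g(k):  0  1  0  1  0  1  2  0  1
So g(8) = 1.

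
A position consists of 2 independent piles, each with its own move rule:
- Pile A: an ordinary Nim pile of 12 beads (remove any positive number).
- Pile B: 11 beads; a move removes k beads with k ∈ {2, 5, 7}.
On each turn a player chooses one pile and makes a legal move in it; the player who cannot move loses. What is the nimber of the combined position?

15

Pile A is a plain Nim pile of size 12, so its Grundy value is 12.
Build the Grundy sequence for pile B with g(k) = mex{g(k−s) : s ∈ {2, 5, 7}, s ≤ k}:
k:     0  1  2  3  4  5  6  7  8  9 10 11
g(k):  0  0  1  1  0  2  1  3  2  2  0  3
So g(11) = 3.
By the Sprague-Grundy theorem, the Grundy value of a sum of independent games is the XOR of the component values.
Combined value = 12 ⊕ 3 = 15.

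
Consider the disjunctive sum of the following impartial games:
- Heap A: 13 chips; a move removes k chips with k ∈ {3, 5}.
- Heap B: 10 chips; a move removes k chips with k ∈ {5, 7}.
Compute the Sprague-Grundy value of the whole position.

Grundy values for heap A (subtraction set {3, 5}):
k:     0  1  2  3  4  5  6  7  8  9 10 11 12 13
g(k):  0  0  0  1  1  1  2  2  0  0  0  1  1  1
So g(13) = 1.
Build the Grundy sequence for heap B with g(k) = mex{g(k−s) : s ∈ {5, 7}, s ≤ k}:
g(0) = mex{} = 0
g(1) = mex{} = 0
g(2) = mex{} = 0
g(3) = mex{} = 0
g(4) = mex{} = 0
g(5) = mex{0} = 1
g(6) = mex{0} = 1
g(7) = mex{0} = 1
g(8) = mex{0} = 1
g(9) = mex{0} = 1
g(10) = mex{0,1} = 2
So g(10) = 2.
The value of a disjunctive sum is the nim-sum of the parts.
Combined value = 1 ⊕ 2 = 3.

3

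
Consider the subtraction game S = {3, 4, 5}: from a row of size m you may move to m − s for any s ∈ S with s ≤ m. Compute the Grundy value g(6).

Compute g(0), g(1), … for moves {3, 4, 5}:
k:     0  1  2  3  4  5  6
g(k):  0  0  0  1  1  1  2
So g(6) = 2.

2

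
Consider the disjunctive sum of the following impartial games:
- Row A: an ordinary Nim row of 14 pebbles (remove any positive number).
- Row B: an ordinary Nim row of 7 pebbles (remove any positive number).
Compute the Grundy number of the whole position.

9

Row A is a plain Nim row of size 14, so its Grundy value is 14.
Row B is a plain Nim row of size 7, so its Grundy value is 7.
By the Sprague-Grundy theorem, the Grundy value of a sum of independent games is the XOR of the component values.
Combined value = 14 XOR 7 = 9.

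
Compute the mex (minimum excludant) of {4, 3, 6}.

0

0 is not in the set, so the mex is 0.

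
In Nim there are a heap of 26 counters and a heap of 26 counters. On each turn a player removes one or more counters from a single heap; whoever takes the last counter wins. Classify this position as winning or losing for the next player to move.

Write each in binary and XOR column by column:
  11010  (26)
  11010  (26)
  -----
  00000  (0)
The nim-sum is 0, so this is a P-position: the player to move is in a losing position under optimal play.

Losing position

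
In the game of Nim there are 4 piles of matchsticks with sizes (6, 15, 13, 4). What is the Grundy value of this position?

In binary:
  0110  (6)
  1111  (15)
  1101  (13)
  0100  (4)
  ----
  0000  (0)

0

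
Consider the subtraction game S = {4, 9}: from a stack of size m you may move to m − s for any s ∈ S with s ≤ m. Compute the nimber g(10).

Compute g(0), g(1), … for moves {4, 9}:
k:     0  1  2  3  4  5  6  7  8  9 10
g(k):  0  0  0  0  1  1  1  1  0  2  2
So g(10) = 2.

2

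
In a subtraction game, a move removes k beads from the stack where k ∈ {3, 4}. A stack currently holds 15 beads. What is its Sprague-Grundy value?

Grundy values for subtraction set {3, 4}:
k:     0  1  2  3  4  5  6  7  8  9 10 11 12 13 14 15
g(k):  0  0  0  1  1  1  2  0  0  0  1  1  1  2  0  0
So g(15) = 0.

0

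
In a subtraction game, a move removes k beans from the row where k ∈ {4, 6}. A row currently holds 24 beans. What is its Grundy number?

1

Build the Grundy sequence with g(k) = mex{g(k−s) : s ∈ {4, 6}, s ≤ k}:
k:     0  1  2  3  4  5  6  7  8  9 10 11 12 13 14 15 16 17 18 19 20 21 22 23 24
g(k):  0  0  0  0  1  1  1  1  2  2  0  0  0  0  1  1  1  1  2  2  0  0  0  0  1
So g(24) = 1.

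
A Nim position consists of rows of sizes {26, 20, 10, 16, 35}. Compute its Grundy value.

Compute the nim-sum pairwise:
26 ⊕ 20 = 14
14 ⊕ 10 = 4
4 ⊕ 16 = 20
20 ⊕ 35 = 55

55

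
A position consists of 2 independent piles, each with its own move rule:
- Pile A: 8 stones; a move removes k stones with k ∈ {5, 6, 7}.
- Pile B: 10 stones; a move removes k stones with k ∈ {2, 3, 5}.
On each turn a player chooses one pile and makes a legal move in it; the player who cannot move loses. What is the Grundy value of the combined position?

0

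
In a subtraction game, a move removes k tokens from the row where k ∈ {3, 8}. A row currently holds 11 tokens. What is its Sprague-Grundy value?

0

Build the Grundy sequence with g(k) = mex{g(k−s) : s ∈ {3, 8}, s ≤ k}:
g(0) = mex{} = 0
g(1) = mex{} = 0
g(2) = mex{} = 0
g(3) = mex{0} = 1
g(4) = mex{0} = 1
g(5) = mex{0} = 1
g(6) = mex{1} = 0
g(7) = mex{1} = 0
g(8) = mex{0,1} = 2
g(9) = mex{0} = 1
g(10) = mex{0} = 1
g(11) = mex{1,2} = 0
So g(11) = 0.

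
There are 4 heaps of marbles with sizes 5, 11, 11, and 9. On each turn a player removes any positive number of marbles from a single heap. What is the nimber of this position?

12

Bitwise XOR of the heap sizes:
  0101  (5)
  1011  (11)
  1011  (11)
  1001  (9)
  ----
  1100  (12)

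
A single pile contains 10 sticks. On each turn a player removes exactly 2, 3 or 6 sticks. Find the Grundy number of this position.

0

Build the Grundy sequence with g(k) = mex{g(k−s) : s ∈ {2, 3, 6}, s ≤ k}:
k:     0  1  2  3  4  5  6  7  8  9 10
g(k):  0  0  1  1  2  0  3  1  2  0  0
So g(10) = 0.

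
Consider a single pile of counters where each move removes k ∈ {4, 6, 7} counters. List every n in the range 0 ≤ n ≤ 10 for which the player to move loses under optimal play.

0, 1, 2, 3

Grundy values for subtraction set {4, 6, 7}:
g(0) = mex{} = 0
g(1) = mex{} = 0
g(2) = mex{} = 0
g(3) = mex{} = 0
g(4) = mex{0} = 1
g(5) = mex{0} = 1
g(6) = mex{0} = 1
g(7) = mex{0} = 1
g(8) = mex{0,1} = 2
g(9) = mex{0,1} = 2
g(10) = mex{0,1} = 2
The P-positions (g = 0) in 0..10 are 0, 1, 2, 3.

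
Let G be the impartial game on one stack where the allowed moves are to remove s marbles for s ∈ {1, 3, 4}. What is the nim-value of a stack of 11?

2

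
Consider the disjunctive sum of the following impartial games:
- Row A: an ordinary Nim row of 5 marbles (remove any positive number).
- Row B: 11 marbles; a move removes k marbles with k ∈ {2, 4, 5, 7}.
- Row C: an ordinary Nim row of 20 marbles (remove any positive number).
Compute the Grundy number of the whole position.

16

Row A is a plain Nim row of size 5, so its Grundy value is 5.
For row B, compute g(0), g(1), … with moves {2, 4, 5, 7}:
g(0) = mex{} = 0
g(1) = mex{} = 0
g(2) = mex{0} = 1
g(3) = mex{0} = 1
g(4) = mex{0,1} = 2
g(5) = mex{0,1} = 2
g(6) = mex{0,1,2} = 3
g(7) = mex{0,1,2} = 3
g(8) = mex{0,1,2,3} = 4
g(9) = mex{1,2,3} = 0
g(10) = mex{1,2,3,4} = 0
g(11) = mex{0,2,3} = 1
So g(11) = 1.
Row C is a plain Nim row of size 20, so its Grundy value is 20.
The value of a disjunctive sum is the nim-sum of the parts.
Combined value = 5 ⊕ 1 ⊕ 20 = 16.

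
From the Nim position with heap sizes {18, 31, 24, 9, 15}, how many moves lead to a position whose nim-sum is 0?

In binary:
  10010  (18)
  11111  (31)
  11000  (24)
  01001  (9)
  01111  (15)
  -----
  10011  (19)
The overall nim-sum is X = 19. A heap of size p has a winning move iff p XOR X < p (reduce it to p XOR X).
  18: 18 XOR 19 = 1 < 18 — winning move (to 1).
  31: 31 XOR 19 = 12 < 31 — winning move (to 12).
  24: 24 XOR 19 = 11 < 24 — winning move (to 11).
  9: 9 XOR 19 = 26 ≥ 9 — no move.
  15: 15 XOR 19 = 28 ≥ 15 — no move.
That gives 3 winning moves.

3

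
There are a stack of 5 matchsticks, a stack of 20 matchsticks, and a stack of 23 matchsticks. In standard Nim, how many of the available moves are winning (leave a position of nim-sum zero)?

3

Compute the nim-sum pairwise:
5 ^ 20 = 17
17 ^ 23 = 6
The overall nim-sum is X = 6. A stack of size p has a winning move iff p XOR X < p (reduce it to p XOR X).
  5: 5 XOR 6 = 3 < 5 — winning move (to 3).
  20: 20 XOR 6 = 18 < 20 — winning move (to 18).
  23: 23 XOR 6 = 17 < 23 — winning move (to 17).
That gives 3 winning moves.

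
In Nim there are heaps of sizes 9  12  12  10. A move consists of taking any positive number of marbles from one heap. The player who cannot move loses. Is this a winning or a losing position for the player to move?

Winning position

Bitwise XOR of the heap sizes:
  1001  (9)
  1100  (12)
  1100  (12)
  1010  (10)
  ----
  0011  (3)
The nim-sum is 3 ≠ 0, so this is an N-position: the player to move can win.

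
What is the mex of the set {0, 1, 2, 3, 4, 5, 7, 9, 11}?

6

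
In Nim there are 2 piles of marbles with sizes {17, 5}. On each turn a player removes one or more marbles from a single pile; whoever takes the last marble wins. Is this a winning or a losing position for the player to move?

Winning position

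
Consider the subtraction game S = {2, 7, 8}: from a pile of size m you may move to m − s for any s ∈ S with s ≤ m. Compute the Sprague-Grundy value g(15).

Grundy values for subtraction set {2, 7, 8}:
k:     0  1  2  3  4  5  6  7  8  9 10 11 12 13 14 15
g(k):  0  0  1  1  0  0  1  1  2  2  0  3  1  2  0  0
So g(15) = 0.

0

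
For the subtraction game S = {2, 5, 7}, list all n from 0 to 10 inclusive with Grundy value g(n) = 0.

Build the Grundy sequence with g(k) = mex{g(k−s) : s ∈ {2, 5, 7}, s ≤ k}:
k:     0  1  2  3  4  5  6  7  8  9 10
g(k):  0  0  1  1  0  2  1  3  2  2  0
The P-positions (g = 0) in 0..10 are 0, 1, 4, 10.

0, 1, 4, 10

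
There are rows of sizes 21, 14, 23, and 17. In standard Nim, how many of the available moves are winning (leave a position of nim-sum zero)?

3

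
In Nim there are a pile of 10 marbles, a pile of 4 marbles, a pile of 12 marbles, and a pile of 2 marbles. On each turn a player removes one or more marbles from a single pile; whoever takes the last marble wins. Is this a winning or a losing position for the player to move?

Losing position

Nim-sum: 10 ⊕ 4 ⊕ 12 ⊕ 2 = 0.
The nim-sum is 0, so this is a P-position: the player to move is in a losing position under optimal play.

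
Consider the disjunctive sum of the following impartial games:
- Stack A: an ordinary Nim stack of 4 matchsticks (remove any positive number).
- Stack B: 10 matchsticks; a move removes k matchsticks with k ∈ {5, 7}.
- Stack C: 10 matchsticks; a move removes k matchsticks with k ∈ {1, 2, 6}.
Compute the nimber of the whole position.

Stack A is a plain Nim stack of size 4, so its Grundy value is 4.
Build the Grundy sequence for stack B with g(k) = mex{g(k−s) : s ∈ {5, 7}, s ≤ k}:
g(0) = mex{} = 0
g(1) = mex{} = 0
g(2) = mex{} = 0
g(3) = mex{} = 0
g(4) = mex{} = 0
g(5) = mex{0} = 1
g(6) = mex{0} = 1
g(7) = mex{0} = 1
g(8) = mex{0} = 1
g(9) = mex{0} = 1
g(10) = mex{0,1} = 2
So g(10) = 2.
Build the Grundy sequence for stack C with g(k) = mex{g(k−s) : s ∈ {1, 2, 6}, s ≤ k}:
g(0) = mex{} = 0
g(1) = mex{0} = 1
g(2) = mex{0,1} = 2
g(3) = mex{1,2} = 0
g(4) = mex{0,2} = 1
g(5) = mex{0,1} = 2
g(6) = mex{0,1,2} = 3
g(7) = mex{1,2,3} = 0
g(8) = mex{0,2,3} = 1
g(9) = mex{0,1} = 2
g(10) = mex{1,2} = 0
So g(10) = 0.
By the Sprague-Grundy theorem, the Grundy value of a sum of independent games is the XOR of the component values.
Combined value = 4 XOR 2 XOR 0 = 6.

6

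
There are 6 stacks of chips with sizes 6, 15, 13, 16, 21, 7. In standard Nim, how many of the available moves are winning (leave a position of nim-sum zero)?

5

Compute the nim-sum pairwise:
6 XOR 15 = 9
9 XOR 13 = 4
4 XOR 16 = 20
20 XOR 21 = 1
1 XOR 7 = 6
The overall nim-sum is X = 6. A stack of size p has a winning move iff p XOR X < p (reduce it to p XOR X).
  6: 6 XOR 6 = 0 < 6 — winning move (to 0).
  15: 15 XOR 6 = 9 < 15 — winning move (to 9).
  13: 13 XOR 6 = 11 < 13 — winning move (to 11).
  16: 16 XOR 6 = 22 ≥ 16 — no move.
  21: 21 XOR 6 = 19 < 21 — winning move (to 19).
  7: 7 XOR 6 = 1 < 7 — winning move (to 1).
That gives 5 winning moves.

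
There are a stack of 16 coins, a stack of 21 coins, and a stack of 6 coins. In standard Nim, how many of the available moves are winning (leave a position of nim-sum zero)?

1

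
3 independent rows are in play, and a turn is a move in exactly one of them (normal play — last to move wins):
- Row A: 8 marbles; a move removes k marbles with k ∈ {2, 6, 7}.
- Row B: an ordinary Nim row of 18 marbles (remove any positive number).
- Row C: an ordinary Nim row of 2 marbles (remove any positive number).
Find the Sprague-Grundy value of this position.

18

For row A, compute g(0), g(1), … with moves {2, 6, 7}:
k:     0  1  2  3  4  5  6  7  8
g(k):  0  0  1  1  0  0  1  1  2
So g(8) = 2.
Row B is a plain Nim row of size 18, so its Grundy value is 18.
Row C is a plain Nim row of size 2, so its Grundy value is 2.
The value of a disjunctive sum is the nim-sum of the parts.
Combined value = 2 XOR 18 XOR 2 = 18.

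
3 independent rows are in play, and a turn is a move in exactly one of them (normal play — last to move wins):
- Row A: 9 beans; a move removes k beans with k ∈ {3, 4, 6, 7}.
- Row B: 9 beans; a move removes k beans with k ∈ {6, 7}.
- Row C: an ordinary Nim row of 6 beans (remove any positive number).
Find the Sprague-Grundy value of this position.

4

For row A, compute g(0), g(1), … with moves {3, 4, 6, 7}:
g(0) = mex{} = 0
g(1) = mex{} = 0
g(2) = mex{} = 0
g(3) = mex{0} = 1
g(4) = mex{0} = 1
g(5) = mex{0} = 1
g(6) = mex{0,1} = 2
g(7) = mex{0,1} = 2
g(8) = mex{0,1} = 2
g(9) = mex{0,1,2} = 3
So g(9) = 3.
Grundy values for row B (subtraction set {6, 7}):
g(0) = mex{} = 0
g(1) = mex{} = 0
g(2) = mex{} = 0
g(3) = mex{} = 0
g(4) = mex{} = 0
g(5) = mex{} = 0
g(6) = mex{0} = 1
g(7) = mex{0} = 1
g(8) = mex{0} = 1
g(9) = mex{0} = 1
So g(9) = 1.
Row C is a plain Nim row of size 6, so its Grundy value is 6.
The value of a disjunctive sum is the nim-sum of the parts.
Combined value = 3 XOR 1 XOR 6 = 4.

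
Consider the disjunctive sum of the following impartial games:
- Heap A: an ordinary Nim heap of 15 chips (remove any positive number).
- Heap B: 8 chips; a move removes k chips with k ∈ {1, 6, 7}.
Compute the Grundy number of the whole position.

Heap A is a plain Nim heap of size 15, so its Grundy value is 15.
For heap B, compute g(0), g(1), … with moves {1, 6, 7}:
k:     0  1  2  3  4  5  6  7  8
g(k):  0  1  0  1  0  1  2  3  2
So g(8) = 2.
The value of a disjunctive sum is the nim-sum of the parts.
Combined value = 15 ⊕ 2 = 13.

13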